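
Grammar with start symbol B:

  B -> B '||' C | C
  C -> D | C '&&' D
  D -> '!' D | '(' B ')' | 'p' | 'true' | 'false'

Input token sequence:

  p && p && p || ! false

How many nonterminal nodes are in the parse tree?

11

[B [B [C [C [C [D p]] && [D p]] && [D p]]] || [C [D ! [D false]]]]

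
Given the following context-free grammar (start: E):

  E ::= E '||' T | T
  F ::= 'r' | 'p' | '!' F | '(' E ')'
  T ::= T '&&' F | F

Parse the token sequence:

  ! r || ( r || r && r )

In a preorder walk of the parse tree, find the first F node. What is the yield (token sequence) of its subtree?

[E [E [T [F ! [F r]]]] || [T [F ( [E [E [T [F r]]] || [T [T [F r]] && [F r]]] )]]]

! r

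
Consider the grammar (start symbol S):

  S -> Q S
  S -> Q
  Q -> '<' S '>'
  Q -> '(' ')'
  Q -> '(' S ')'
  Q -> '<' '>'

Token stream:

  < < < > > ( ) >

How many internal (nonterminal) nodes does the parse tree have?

[S [Q < [S [Q < [S [Q < >]] >] [S [Q ( )]]] >]]

8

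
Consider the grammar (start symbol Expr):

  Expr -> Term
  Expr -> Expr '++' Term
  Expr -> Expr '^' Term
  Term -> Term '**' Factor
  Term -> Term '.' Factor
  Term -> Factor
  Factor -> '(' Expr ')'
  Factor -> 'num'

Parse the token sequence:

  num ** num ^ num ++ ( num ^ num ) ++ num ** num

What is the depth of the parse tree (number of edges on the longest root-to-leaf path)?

[Expr [Expr [Expr [Expr [Term [Term [Factor num]] ** [Factor num]]] ^ [Term [Factor num]]] ++ [Term [Factor ( [Expr [Expr [Term [Factor num]]] ^ [Term [Factor num]]] )]]] ++ [Term [Term [Factor num]] ** [Factor num]]]

8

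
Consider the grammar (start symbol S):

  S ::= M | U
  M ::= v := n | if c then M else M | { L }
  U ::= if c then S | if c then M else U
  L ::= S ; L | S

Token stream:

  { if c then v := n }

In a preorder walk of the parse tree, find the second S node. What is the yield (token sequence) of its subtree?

[S [M { [L [S [U if c then [S [M v := n]]]]] }]]

if c then v := n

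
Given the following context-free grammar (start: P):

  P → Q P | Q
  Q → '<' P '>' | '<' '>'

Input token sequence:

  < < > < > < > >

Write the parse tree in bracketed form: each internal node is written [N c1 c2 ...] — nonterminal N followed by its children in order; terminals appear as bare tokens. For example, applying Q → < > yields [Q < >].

P
Q
< P >
< Q P >
< < > P >
< < > Q P >
< < > < > P >
< < > < > Q >
< < > < > < > >

[P [Q < [P [Q < >] [P [Q < >] [P [Q < >]]]] >]]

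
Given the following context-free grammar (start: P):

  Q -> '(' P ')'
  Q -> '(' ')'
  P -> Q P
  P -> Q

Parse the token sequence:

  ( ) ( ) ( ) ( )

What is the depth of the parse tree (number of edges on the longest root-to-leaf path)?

5

[P [Q ( )] [P [Q ( )] [P [Q ( )] [P [Q ( )]]]]]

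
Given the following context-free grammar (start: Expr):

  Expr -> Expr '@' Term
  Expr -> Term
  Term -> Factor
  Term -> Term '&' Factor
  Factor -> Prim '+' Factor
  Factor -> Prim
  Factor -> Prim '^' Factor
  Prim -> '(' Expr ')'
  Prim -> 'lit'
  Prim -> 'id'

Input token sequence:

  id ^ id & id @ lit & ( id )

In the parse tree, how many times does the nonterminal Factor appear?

[Expr [Expr [Term [Term [Factor [Prim id] ^ [Factor [Prim id]]]] & [Factor [Prim id]]]] @ [Term [Term [Factor [Prim lit]]] & [Factor [Prim ( [Expr [Term [Factor [Prim id]]]] )]]]]

6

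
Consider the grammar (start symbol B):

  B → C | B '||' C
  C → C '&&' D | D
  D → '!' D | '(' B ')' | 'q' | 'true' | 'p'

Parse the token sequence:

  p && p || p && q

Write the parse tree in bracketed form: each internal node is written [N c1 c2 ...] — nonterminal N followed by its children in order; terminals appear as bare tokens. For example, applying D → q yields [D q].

B
B || C
C || C
C && D || C
D && D || C
p && D || C
p && p || C
p && p || C && D
p && p || D && D
p && p || p && D
p && p || p && q

[B [B [C [C [D p]] && [D p]]] || [C [C [D p]] && [D q]]]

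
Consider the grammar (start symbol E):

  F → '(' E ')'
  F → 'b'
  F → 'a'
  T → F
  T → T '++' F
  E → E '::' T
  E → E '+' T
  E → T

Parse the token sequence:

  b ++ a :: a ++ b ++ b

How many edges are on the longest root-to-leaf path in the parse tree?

5

[E [E [T [T [F b]] ++ [F a]]] :: [T [T [T [F a]] ++ [F b]] ++ [F b]]]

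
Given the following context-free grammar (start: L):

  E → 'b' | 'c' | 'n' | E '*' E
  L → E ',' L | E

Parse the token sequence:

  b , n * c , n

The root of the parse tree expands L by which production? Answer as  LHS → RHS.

L → E ',' L

[L [E b] , [L [E [E n] * [E c]] , [L [E n]]]]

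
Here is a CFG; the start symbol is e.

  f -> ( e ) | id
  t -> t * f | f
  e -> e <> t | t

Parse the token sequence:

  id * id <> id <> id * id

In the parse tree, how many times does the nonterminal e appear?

[e [e [e [t [t [f id]] * [f id]]] <> [t [f id]]] <> [t [t [f id]] * [f id]]]

3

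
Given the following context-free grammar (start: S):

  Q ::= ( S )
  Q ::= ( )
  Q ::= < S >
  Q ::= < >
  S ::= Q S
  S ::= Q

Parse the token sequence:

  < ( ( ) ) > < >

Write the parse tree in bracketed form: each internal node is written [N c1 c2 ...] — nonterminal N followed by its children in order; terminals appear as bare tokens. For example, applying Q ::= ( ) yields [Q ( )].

S
Q S
< S > S
< Q > S
< ( S ) > S
< ( Q ) > S
< ( ( ) ) > S
< ( ( ) ) > Q
< ( ( ) ) > < >

[S [Q < [S [Q ( [S [Q ( )]] )]] >] [S [Q < >]]]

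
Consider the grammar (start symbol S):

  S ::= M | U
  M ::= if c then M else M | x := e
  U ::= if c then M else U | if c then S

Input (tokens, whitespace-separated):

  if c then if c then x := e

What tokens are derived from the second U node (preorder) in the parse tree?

if c then x := e

[S [U if c then [S [U if c then [S [M x := e]]]]]]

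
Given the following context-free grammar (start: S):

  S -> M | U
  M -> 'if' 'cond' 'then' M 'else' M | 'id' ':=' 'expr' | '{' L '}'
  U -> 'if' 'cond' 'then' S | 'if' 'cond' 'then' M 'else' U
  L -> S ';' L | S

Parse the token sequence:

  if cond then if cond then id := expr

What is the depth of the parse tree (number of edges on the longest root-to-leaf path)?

[S [U if cond then [S [U if cond then [S [M id := expr]]]]]]

6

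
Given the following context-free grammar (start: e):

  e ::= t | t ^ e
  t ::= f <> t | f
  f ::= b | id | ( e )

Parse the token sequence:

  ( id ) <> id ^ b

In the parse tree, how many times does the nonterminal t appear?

[e [t [f ( [e [t [f id]]] )] <> [t [f id]]] ^ [e [t [f b]]]]

4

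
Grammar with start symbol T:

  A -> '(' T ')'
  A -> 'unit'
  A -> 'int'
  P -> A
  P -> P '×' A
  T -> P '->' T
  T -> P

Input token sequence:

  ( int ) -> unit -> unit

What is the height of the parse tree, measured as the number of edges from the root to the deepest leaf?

6

[T [P [A ( [T [P [A int]]] )]] -> [T [P [A unit]] -> [T [P [A unit]]]]]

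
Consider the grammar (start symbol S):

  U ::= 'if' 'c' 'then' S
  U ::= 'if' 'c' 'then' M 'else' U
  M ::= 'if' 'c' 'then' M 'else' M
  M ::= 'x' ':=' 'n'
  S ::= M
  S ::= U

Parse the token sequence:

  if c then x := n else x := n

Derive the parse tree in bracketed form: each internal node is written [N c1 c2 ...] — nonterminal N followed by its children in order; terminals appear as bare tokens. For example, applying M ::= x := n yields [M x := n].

S
M
if c then M else M
if c then x := n else M
if c then x := n else x := n

[S [M if c then [M x := n] else [M x := n]]]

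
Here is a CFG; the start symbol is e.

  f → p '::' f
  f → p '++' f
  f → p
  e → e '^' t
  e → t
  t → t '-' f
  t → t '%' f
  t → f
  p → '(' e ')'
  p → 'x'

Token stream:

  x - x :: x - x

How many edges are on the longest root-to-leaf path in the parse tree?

6

[e [t [t [t [f [p x]]] - [f [p x] :: [f [p x]]]] - [f [p x]]]]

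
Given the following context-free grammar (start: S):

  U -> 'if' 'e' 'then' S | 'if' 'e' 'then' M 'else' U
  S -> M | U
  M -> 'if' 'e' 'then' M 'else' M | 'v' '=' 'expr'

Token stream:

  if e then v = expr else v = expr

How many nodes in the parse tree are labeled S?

[S [M if e then [M v = expr] else [M v = expr]]]

1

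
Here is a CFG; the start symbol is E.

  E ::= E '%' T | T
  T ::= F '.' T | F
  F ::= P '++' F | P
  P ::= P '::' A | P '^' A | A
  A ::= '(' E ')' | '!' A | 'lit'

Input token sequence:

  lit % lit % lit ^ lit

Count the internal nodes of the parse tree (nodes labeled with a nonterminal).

[E [E [E [T [F [P [A lit]]]]] % [T [F [P [A lit]]]]] % [T [F [P [P [A lit]] ^ [A lit]]]]]

17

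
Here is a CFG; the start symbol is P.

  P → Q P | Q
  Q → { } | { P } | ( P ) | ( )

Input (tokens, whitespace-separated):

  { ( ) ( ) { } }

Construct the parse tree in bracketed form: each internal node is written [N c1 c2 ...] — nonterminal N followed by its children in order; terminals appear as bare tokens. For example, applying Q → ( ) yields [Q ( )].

[P [Q { [P [Q ( )] [P [Q ( )] [P [Q { }]]]] }]]

P
Q
{ P }
{ Q P }
{ ( ) P }
{ ( ) Q P }
{ ( ) ( ) P }
{ ( ) ( ) Q }
{ ( ) ( ) { } }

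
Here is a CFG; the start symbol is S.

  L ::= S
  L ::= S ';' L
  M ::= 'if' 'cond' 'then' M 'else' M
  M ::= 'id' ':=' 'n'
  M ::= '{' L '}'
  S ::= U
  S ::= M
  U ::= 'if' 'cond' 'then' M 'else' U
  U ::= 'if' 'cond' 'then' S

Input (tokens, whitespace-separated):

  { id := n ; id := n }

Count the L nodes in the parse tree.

[S [M { [L [S [M id := n]] ; [L [S [M id := n]]]] }]]

2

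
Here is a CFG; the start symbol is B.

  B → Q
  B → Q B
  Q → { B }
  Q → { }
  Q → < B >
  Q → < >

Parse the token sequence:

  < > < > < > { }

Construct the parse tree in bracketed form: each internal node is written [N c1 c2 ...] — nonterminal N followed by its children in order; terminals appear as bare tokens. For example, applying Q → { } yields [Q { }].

[B [Q < >] [B [Q < >] [B [Q < >] [B [Q { }]]]]]

B
Q B
< > B
< > Q B
< > < > B
< > < > Q B
< > < > < > B
< > < > < > Q
< > < > < > { }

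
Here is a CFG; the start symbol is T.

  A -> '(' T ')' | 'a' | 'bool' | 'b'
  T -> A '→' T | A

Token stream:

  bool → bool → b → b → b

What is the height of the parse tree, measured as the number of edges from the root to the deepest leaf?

[T [A bool] → [T [A bool] → [T [A b] → [T [A b] → [T [A b]]]]]]

6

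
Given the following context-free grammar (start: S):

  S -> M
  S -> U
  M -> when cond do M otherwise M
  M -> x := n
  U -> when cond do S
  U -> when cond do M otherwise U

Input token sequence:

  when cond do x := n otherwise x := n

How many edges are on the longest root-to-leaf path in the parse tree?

[S [M when cond do [M x := n] otherwise [M x := n]]]

3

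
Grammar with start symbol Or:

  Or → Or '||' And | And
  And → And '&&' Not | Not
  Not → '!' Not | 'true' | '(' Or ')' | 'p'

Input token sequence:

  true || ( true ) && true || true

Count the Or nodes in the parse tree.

[Or [Or [Or [And [Not true]]] || [And [And [Not ( [Or [And [Not true]]] )]] && [Not true]]] || [And [Not true]]]

4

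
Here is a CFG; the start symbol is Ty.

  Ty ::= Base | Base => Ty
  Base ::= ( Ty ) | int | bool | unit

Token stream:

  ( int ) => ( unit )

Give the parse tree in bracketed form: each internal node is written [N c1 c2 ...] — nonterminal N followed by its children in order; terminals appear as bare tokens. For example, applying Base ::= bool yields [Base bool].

[Ty [Base ( [Ty [Base int]] )] => [Ty [Base ( [Ty [Base unit]] )]]]

Ty
Base => Ty
( Ty ) => Ty
( Base ) => Ty
( int ) => Ty
( int ) => Base
( int ) => ( Ty )
( int ) => ( Base )
( int ) => ( unit )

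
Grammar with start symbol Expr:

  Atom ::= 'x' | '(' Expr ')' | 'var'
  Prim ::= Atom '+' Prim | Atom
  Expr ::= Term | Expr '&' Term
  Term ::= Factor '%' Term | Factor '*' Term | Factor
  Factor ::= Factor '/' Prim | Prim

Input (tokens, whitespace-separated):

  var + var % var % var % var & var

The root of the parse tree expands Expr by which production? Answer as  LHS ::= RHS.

[Expr [Expr [Term [Factor [Prim [Atom var] + [Prim [Atom var]]]] % [Term [Factor [Prim [Atom var]]] % [Term [Factor [Prim [Atom var]]] % [Term [Factor [Prim [Atom var]]]]]]]] & [Term [Factor [Prim [Atom var]]]]]

Expr ::= Expr '&' Term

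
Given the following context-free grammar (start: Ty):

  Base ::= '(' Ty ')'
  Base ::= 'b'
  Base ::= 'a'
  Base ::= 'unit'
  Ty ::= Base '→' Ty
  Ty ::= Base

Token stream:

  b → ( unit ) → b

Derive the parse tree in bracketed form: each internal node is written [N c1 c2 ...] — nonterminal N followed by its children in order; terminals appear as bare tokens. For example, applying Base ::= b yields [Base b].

[Ty [Base b] → [Ty [Base ( [Ty [Base unit]] )] → [Ty [Base b]]]]

Ty
Base → Ty
b → Ty
b → Base → Ty
b → ( Ty ) → Ty
b → ( Base ) → Ty
b → ( unit ) → Ty
b → ( unit ) → Base
b → ( unit ) → b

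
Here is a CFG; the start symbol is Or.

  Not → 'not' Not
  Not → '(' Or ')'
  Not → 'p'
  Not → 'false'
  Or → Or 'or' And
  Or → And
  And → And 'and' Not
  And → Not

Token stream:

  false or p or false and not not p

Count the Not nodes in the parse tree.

[Or [Or [Or [And [Not false]]] or [And [Not p]]] or [And [And [Not false]] and [Not not [Not not [Not p]]]]]

6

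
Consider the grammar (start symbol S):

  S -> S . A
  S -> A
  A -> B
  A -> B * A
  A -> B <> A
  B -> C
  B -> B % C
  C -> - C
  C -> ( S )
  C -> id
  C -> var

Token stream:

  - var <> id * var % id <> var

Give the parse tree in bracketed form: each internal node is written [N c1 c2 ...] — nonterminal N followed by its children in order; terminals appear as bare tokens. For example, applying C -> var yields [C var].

S
A
B <> A
C <> A
- C <> A
- var <> A
- var <> B * A
- var <> C * A
- var <> id * A
- var <> id * B <> A
- var <> id * B % C <> A
- var <> id * C % C <> A
- var <> id * var % C <> A
- var <> id * var % id <> A
- var <> id * var % id <> B
- var <> id * var % id <> C
- var <> id * var % id <> var

[S [A [B [C - [C var]]] <> [A [B [C id]] * [A [B [B [C var]] % [C id]] <> [A [B [C var]]]]]]]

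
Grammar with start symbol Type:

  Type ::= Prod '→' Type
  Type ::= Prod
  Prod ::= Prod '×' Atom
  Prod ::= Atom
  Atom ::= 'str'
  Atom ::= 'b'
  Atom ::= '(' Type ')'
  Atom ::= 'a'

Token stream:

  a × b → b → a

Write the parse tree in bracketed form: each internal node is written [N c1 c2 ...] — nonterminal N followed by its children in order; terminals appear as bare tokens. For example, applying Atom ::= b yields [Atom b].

[Type [Prod [Prod [Atom a]] × [Atom b]] → [Type [Prod [Atom b]] → [Type [Prod [Atom a]]]]]

Type
Prod → Type
Prod × Atom → Type
Atom × Atom → Type
a × Atom → Type
a × b → Type
a × b → Prod → Type
a × b → Atom → Type
a × b → b → Type
a × b → b → Prod
a × b → b → Atom
a × b → b → a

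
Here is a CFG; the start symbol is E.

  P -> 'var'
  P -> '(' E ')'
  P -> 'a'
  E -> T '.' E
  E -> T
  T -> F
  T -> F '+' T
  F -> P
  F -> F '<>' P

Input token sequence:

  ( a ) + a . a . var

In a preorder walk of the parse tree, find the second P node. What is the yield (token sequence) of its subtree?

[E [T [F [P ( [E [T [F [P a]]]] )]] + [T [F [P a]]]] . [E [T [F [P a]]] . [E [T [F [P var]]]]]]

a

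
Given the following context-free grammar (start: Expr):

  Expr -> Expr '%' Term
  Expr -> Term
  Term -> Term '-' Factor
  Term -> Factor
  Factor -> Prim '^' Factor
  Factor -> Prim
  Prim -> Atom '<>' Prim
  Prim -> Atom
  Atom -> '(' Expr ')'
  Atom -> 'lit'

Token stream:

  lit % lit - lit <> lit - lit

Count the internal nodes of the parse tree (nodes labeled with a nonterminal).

[Expr [Expr [Term [Factor [Prim [Atom lit]]]]] % [Term [Term [Term [Factor [Prim [Atom lit]]]] - [Factor [Prim [Atom lit] <> [Prim [Atom lit]]]]] - [Factor [Prim [Atom lit]]]]]

20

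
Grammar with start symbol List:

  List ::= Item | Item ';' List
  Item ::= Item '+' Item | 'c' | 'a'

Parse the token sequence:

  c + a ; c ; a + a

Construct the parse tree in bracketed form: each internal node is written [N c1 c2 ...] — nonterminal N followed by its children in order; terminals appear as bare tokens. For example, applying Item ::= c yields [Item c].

[List [Item [Item c] + [Item a]] ; [List [Item c] ; [List [Item [Item a] + [Item a]]]]]

List
Item ; List
Item + Item ; List
c + Item ; List
c + a ; List
c + a ; Item ; List
c + a ; c ; List
c + a ; c ; Item
c + a ; c ; Item + Item
c + a ; c ; a + Item
c + a ; c ; a + a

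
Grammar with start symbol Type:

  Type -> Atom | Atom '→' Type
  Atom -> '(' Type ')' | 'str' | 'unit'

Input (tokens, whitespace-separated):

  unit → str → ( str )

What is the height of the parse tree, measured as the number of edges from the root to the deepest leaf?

[Type [Atom unit] → [Type [Atom str] → [Type [Atom ( [Type [Atom str]] )]]]]

6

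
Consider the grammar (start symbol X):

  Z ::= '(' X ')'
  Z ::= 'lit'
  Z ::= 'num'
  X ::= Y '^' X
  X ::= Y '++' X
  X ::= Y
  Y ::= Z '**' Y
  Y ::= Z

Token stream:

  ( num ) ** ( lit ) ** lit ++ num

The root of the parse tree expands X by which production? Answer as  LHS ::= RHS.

[X [Y [Z ( [X [Y [Z num]]] )] ** [Y [Z ( [X [Y [Z lit]]] )] ** [Y [Z lit]]]] ++ [X [Y [Z num]]]]

X ::= Y '++' X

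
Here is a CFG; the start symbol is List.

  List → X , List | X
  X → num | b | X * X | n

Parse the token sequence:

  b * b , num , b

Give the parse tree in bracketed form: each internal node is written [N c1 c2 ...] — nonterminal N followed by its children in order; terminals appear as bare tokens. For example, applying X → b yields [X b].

[List [X [X b] * [X b]] , [List [X num] , [List [X b]]]]

List
X , List
X * X , List
b * X , List
b * b , List
b * b , X , List
b * b , num , List
b * b , num , X
b * b , num , b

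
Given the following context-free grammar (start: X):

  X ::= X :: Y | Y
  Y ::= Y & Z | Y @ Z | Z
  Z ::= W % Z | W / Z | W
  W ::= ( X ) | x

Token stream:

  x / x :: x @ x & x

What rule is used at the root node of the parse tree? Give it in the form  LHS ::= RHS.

[X [X [Y [Z [W x] / [Z [W x]]]]] :: [Y [Y [Y [Z [W x]]] @ [Z [W x]]] & [Z [W x]]]]

X ::= X :: Y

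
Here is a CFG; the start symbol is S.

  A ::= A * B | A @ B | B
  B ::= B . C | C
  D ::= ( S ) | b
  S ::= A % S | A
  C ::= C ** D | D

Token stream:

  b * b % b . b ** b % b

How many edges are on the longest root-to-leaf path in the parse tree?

7

[S [A [A [B [C [D b]]]] * [B [C [D b]]]] % [S [A [B [B [C [D b]]] . [C [C [D b]] ** [D b]]]] % [S [A [B [C [D b]]]]]]]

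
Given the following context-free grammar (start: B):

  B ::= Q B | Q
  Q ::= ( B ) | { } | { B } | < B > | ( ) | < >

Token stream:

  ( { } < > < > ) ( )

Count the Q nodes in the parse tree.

[B [Q ( [B [Q { }] [B [Q < >] [B [Q < >]]]] )] [B [Q ( )]]]

5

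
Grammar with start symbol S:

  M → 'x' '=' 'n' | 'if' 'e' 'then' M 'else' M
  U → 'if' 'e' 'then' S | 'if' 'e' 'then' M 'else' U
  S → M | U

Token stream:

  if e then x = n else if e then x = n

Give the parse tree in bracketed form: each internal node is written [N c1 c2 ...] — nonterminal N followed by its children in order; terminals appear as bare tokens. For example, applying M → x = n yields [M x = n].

S
U
if e then M else U
if e then x = n else U
if e then x = n else if e then S
if e then x = n else if e then M
if e then x = n else if e then x = n

[S [U if e then [M x = n] else [U if e then [S [M x = n]]]]]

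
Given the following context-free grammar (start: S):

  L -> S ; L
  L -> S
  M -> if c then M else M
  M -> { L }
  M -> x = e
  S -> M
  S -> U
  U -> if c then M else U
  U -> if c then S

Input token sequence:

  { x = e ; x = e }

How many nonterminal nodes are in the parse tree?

8

[S [M { [L [S [M x = e]] ; [L [S [M x = e]]]] }]]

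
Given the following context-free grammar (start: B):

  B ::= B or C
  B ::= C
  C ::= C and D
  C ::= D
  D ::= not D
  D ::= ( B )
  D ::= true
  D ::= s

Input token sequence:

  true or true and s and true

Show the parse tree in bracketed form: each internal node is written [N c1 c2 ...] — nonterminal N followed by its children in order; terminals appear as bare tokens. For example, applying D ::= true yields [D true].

B
B or C
C or C
D or C
true or C
true or C and D
true or C and D and D
true or D and D and D
true or true and D and D
true or true and s and D
true or true and s and true

[B [B [C [D true]]] or [C [C [C [D true]] and [D s]] and [D true]]]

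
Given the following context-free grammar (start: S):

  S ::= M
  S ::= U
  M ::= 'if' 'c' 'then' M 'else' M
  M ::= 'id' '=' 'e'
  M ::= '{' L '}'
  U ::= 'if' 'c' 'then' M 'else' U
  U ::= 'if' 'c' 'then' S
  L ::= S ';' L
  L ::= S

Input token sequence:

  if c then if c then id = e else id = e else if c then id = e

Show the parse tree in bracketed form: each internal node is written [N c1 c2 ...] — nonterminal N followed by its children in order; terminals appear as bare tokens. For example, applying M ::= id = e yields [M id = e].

[S [U if c then [M if c then [M id = e] else [M id = e]] else [U if c then [S [M id = e]]]]]

S
U
if c then M else U
if c then if c then M else M else U
if c then if c then id = e else M else U
if c then if c then id = e else id = e else U
if c then if c then id = e else id = e else if c then S
if c then if c then id = e else id = e else if c then M
if c then if c then id = e else id = e else if c then id = e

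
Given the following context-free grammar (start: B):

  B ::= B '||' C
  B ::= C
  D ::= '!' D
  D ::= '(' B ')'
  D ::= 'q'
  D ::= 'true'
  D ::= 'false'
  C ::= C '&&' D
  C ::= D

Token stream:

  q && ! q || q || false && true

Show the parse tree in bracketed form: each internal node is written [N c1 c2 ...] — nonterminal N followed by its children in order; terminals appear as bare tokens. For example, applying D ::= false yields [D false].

[B [B [B [C [C [D q]] && [D ! [D q]]]] || [C [D q]]] || [C [C [D false]] && [D true]]]

B
B || C
B || C || C
C || C || C
C && D || C || C
D && D || C || C
q && D || C || C
q && ! D || C || C
q && ! q || C || C
q && ! q || D || C
q && ! q || q || C
q && ! q || q || C && D
q && ! q || q || D && D
q && ! q || q || false && D
q && ! q || q || false && true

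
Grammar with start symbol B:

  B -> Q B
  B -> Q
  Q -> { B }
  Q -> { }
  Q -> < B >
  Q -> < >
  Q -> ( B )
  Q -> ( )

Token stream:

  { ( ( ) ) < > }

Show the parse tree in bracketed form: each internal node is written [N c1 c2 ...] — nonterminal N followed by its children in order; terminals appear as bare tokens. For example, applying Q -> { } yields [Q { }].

[B [Q { [B [Q ( [B [Q ( )]] )] [B [Q < >]]] }]]

B
Q
{ B }
{ Q B }
{ ( B ) B }
{ ( Q ) B }
{ ( ( ) ) B }
{ ( ( ) ) Q }
{ ( ( ) ) < > }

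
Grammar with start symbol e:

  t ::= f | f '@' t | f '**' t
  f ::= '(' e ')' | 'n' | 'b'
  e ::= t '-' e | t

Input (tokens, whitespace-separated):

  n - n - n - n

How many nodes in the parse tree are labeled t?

[e [t [f n]] - [e [t [f n]] - [e [t [f n]] - [e [t [f n]]]]]]

4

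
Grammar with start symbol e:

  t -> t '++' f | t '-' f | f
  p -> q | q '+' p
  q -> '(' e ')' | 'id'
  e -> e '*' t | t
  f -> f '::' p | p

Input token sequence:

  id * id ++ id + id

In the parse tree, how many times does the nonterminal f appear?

[e [e [t [f [p [q id]]]]] * [t [t [f [p [q id]]]] ++ [f [p [q id] + [p [q id]]]]]]

3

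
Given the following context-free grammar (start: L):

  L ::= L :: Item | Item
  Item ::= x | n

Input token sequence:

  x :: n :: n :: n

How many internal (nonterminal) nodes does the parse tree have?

8

[L [L [L [L [Item x]] :: [Item n]] :: [Item n]] :: [Item n]]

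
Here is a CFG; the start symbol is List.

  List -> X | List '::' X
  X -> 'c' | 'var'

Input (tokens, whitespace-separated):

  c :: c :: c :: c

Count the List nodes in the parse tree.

4

[List [List [List [List [X c]] :: [X c]] :: [X c]] :: [X c]]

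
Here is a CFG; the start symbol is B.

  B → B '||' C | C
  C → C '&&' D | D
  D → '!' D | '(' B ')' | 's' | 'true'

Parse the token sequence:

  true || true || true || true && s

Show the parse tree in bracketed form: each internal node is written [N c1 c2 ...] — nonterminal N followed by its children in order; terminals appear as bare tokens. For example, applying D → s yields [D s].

[B [B [B [B [C [D true]]] || [C [D true]]] || [C [D true]]] || [C [C [D true]] && [D s]]]

B
B || C
B || C || C
B || C || C || C
C || C || C || C
D || C || C || C
true || C || C || C
true || D || C || C
true || true || C || C
true || true || D || C
true || true || true || C
true || true || true || C && D
true || true || true || D && D
true || true || true || true && D
true || true || true || true && s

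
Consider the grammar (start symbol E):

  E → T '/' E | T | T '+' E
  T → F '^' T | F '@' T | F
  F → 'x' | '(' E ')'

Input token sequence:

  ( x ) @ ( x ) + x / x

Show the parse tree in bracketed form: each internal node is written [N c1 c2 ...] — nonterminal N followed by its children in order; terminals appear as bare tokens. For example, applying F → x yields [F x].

E
T + E
F @ T + E
( E ) @ T + E
( T ) @ T + E
( F ) @ T + E
( x ) @ T + E
( x ) @ F + E
( x ) @ ( E ) + E
( x ) @ ( T ) + E
( x ) @ ( F ) + E
( x ) @ ( x ) + E
( x ) @ ( x ) + T / E
( x ) @ ( x ) + F / E
( x ) @ ( x ) + x / E
( x ) @ ( x ) + x / T
( x ) @ ( x ) + x / F
( x ) @ ( x ) + x / x

[E [T [F ( [E [T [F x]]] )] @ [T [F ( [E [T [F x]]] )]]] + [E [T [F x]] / [E [T [F x]]]]]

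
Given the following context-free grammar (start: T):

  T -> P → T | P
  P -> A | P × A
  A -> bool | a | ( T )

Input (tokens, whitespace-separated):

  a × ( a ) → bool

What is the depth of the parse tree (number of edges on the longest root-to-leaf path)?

[T [P [P [A a]] × [A ( [T [P [A a]]] )]] → [T [P [A bool]]]]

6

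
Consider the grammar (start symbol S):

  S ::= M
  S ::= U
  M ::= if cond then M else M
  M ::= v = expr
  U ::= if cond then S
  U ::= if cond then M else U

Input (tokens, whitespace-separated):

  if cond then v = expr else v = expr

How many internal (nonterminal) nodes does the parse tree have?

4

[S [M if cond then [M v = expr] else [M v = expr]]]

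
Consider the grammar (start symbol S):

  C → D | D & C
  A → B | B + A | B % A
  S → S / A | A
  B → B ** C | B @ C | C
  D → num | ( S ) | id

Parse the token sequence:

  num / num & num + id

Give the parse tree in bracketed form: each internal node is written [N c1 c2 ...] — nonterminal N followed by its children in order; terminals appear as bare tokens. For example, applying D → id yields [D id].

S
S / A
A / A
B / A
C / A
D / A
num / A
num / B + A
num / C + A
num / D & C + A
num / num & C + A
num / num & D + A
num / num & num + A
num / num & num + B
num / num & num + C
num / num & num + D
num / num & num + id

[S [S [A [B [C [D num]]]]] / [A [B [C [D num] & [C [D num]]]] + [A [B [C [D id]]]]]]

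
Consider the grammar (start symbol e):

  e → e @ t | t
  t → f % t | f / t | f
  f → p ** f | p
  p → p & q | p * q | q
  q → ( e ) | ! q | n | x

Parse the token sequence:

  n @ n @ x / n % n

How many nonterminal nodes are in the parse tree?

23

[e [e [e [t [f [p [q n]]]]] @ [t [f [p [q n]]]]] @ [t [f [p [q x]]] / [t [f [p [q n]]] % [t [f [p [q n]]]]]]]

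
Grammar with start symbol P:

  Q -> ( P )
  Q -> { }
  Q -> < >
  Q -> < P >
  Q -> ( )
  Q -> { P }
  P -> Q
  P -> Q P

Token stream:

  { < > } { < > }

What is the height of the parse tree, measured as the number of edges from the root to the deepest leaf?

5

[P [Q { [P [Q < >]] }] [P [Q { [P [Q < >]] }]]]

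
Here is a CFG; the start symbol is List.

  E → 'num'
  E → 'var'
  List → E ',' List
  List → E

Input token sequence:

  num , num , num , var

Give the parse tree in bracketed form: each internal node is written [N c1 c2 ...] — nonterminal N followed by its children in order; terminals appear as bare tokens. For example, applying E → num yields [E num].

List
E , List
num , List
num , E , List
num , num , List
num , num , E , List
num , num , num , List
num , num , num , E
num , num , num , var

[List [E num] , [List [E num] , [List [E num] , [List [E var]]]]]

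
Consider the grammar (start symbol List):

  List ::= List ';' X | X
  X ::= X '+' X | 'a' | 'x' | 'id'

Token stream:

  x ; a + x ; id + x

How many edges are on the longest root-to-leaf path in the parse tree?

[List [List [List [X x]] ; [X [X a] + [X x]]] ; [X [X id] + [X x]]]

4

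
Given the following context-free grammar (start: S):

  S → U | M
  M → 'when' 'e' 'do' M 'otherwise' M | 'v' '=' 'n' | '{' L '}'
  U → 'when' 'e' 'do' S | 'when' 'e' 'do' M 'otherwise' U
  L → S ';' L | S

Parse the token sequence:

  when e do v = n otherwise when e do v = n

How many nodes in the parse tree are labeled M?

2

[S [U when e do [M v = n] otherwise [U when e do [S [M v = n]]]]]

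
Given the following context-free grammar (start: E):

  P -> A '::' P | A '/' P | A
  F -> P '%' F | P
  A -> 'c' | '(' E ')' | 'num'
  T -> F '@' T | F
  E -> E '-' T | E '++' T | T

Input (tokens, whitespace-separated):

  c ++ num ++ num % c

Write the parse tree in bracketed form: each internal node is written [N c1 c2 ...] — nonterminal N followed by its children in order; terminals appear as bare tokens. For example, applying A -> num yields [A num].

E
E ++ T
E ++ T ++ T
T ++ T ++ T
F ++ T ++ T
P ++ T ++ T
A ++ T ++ T
c ++ T ++ T
c ++ F ++ T
c ++ P ++ T
c ++ A ++ T
c ++ num ++ T
c ++ num ++ F
c ++ num ++ P % F
c ++ num ++ A % F
c ++ num ++ num % F
c ++ num ++ num % P
c ++ num ++ num % A
c ++ num ++ num % c

[E [E [E [T [F [P [A c]]]]] ++ [T [F [P [A num]]]]] ++ [T [F [P [A num]] % [F [P [A c]]]]]]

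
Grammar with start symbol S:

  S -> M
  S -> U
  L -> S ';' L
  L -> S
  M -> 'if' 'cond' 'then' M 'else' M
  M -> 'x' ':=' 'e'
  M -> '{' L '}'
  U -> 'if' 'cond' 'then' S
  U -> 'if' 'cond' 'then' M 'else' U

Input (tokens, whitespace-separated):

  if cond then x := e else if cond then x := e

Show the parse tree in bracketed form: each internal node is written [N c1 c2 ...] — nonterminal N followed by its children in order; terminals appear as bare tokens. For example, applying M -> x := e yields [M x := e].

S
U
if cond then M else U
if cond then x := e else U
if cond then x := e else if cond then S
if cond then x := e else if cond then M
if cond then x := e else if cond then x := e

[S [U if cond then [M x := e] else [U if cond then [S [M x := e]]]]]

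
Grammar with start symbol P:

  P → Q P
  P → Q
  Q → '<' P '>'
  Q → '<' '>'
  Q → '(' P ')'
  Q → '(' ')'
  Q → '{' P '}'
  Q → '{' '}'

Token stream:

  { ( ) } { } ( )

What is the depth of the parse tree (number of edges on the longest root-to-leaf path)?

[P [Q { [P [Q ( )]] }] [P [Q { }] [P [Q ( )]]]]

4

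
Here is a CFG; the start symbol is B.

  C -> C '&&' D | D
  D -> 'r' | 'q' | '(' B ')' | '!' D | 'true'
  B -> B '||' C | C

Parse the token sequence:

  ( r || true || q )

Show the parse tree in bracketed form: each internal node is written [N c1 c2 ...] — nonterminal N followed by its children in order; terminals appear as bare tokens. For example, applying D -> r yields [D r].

B
C
D
( B )
( B || C )
( B || C || C )
( C || C || C )
( D || C || C )
( r || C || C )
( r || D || C )
( r || true || C )
( r || true || D )
( r || true || q )

[B [C [D ( [B [B [B [C [D r]]] || [C [D true]]] || [C [D q]]] )]]]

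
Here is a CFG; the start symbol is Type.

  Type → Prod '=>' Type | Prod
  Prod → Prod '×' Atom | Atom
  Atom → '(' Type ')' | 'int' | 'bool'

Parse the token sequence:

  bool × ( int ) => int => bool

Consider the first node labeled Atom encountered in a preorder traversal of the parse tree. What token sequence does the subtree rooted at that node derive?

bool

[Type [Prod [Prod [Atom bool]] × [Atom ( [Type [Prod [Atom int]]] )]] => [Type [Prod [Atom int]] => [Type [Prod [Atom bool]]]]]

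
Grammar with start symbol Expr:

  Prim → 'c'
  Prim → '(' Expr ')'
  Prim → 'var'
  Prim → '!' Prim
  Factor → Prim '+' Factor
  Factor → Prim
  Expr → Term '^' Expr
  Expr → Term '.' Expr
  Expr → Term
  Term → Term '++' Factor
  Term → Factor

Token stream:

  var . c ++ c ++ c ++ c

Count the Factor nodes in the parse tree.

5

[Expr [Term [Factor [Prim var]]] . [Expr [Term [Term [Term [Term [Factor [Prim c]]] ++ [Factor [Prim c]]] ++ [Factor [Prim c]]] ++ [Factor [Prim c]]]]]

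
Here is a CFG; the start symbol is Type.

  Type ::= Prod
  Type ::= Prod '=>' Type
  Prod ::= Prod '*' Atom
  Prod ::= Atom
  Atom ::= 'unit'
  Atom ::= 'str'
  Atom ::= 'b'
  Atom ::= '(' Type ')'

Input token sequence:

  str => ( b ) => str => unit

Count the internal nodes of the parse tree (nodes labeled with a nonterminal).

15

[Type [Prod [Atom str]] => [Type [Prod [Atom ( [Type [Prod [Atom b]]] )]] => [Type [Prod [Atom str]] => [Type [Prod [Atom unit]]]]]]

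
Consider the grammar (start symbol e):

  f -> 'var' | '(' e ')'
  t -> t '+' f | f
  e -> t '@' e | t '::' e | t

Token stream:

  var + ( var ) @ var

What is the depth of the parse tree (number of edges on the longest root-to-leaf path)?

6

[e [t [t [f var]] + [f ( [e [t [f var]]] )]] @ [e [t [f var]]]]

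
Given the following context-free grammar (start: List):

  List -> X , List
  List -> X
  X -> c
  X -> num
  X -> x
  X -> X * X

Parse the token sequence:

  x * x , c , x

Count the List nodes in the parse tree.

3

[List [X [X x] * [X x]] , [List [X c] , [List [X x]]]]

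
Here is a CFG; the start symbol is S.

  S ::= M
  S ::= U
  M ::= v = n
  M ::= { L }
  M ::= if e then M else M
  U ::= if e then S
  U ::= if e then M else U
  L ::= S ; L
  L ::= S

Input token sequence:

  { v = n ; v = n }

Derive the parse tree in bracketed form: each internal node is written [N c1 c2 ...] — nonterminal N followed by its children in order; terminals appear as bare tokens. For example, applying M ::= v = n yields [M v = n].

S
M
{ L }
{ S ; L }
{ M ; L }
{ v = n ; L }
{ v = n ; S }
{ v = n ; M }
{ v = n ; v = n }

[S [M { [L [S [M v = n]] ; [L [S [M v = n]]]] }]]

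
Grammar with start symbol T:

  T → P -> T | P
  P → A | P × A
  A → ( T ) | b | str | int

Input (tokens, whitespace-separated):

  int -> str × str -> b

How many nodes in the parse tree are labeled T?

3

[T [P [A int]] -> [T [P [P [A str]] × [A str]] -> [T [P [A b]]]]]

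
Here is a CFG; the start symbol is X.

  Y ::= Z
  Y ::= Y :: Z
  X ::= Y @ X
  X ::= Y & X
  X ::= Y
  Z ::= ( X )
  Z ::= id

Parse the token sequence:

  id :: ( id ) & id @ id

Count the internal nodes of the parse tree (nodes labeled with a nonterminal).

[X [Y [Y [Z id]] :: [Z ( [X [Y [Z id]]] )]] & [X [Y [Z id]] @ [X [Y [Z id]]]]]

14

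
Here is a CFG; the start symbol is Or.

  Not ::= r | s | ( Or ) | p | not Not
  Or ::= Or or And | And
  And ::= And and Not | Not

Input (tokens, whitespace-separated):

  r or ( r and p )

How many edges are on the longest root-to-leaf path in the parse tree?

[Or [Or [And [Not r]]] or [And [Not ( [Or [And [And [Not r]] and [Not p]]] )]]]

7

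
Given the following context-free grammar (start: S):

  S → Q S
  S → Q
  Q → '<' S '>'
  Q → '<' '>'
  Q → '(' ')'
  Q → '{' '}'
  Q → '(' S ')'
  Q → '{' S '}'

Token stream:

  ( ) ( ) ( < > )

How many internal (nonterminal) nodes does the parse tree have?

8

[S [Q ( )] [S [Q ( )] [S [Q ( [S [Q < >]] )]]]]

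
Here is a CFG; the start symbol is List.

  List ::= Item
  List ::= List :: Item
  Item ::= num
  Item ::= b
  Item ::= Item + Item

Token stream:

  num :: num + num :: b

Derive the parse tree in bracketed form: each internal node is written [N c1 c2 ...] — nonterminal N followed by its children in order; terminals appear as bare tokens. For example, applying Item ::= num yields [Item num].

List
List :: Item
List :: Item :: Item
Item :: Item :: Item
num :: Item :: Item
num :: Item + Item :: Item
num :: num + Item :: Item
num :: num + num :: Item
num :: num + num :: b

[List [List [List [Item num]] :: [Item [Item num] + [Item num]]] :: [Item b]]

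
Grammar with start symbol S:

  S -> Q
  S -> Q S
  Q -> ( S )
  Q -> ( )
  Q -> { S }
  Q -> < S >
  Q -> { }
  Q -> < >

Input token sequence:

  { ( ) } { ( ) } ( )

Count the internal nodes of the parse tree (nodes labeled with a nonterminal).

[S [Q { [S [Q ( )]] }] [S [Q { [S [Q ( )]] }] [S [Q ( )]]]]

10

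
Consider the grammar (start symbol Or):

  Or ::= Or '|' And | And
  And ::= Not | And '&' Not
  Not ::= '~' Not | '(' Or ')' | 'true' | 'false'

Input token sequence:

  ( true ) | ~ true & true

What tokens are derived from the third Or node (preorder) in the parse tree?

true

[Or [Or [And [Not ( [Or [And [Not true]]] )]]] | [And [And [Not ~ [Not true]]] & [Not true]]]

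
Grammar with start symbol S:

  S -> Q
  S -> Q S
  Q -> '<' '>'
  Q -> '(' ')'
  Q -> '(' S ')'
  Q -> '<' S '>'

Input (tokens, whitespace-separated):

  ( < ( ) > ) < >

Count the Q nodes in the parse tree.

4

[S [Q ( [S [Q < [S [Q ( )]] >]] )] [S [Q < >]]]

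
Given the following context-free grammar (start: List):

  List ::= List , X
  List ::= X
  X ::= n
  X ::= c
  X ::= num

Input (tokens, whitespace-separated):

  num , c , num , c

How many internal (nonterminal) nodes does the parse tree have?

8

[List [List [List [List [X num]] , [X c]] , [X num]] , [X c]]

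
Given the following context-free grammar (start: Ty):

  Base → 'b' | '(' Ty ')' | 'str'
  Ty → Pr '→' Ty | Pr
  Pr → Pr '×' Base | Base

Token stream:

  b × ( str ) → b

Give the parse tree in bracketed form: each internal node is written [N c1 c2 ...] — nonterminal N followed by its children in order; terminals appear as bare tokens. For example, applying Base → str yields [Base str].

Ty
Pr → Ty
Pr × Base → Ty
Base × Base → Ty
b × Base → Ty
b × ( Ty ) → Ty
b × ( Pr ) → Ty
b × ( Base ) → Ty
b × ( str ) → Ty
b × ( str ) → Pr
b × ( str ) → Base
b × ( str ) → b

[Ty [Pr [Pr [Base b]] × [Base ( [Ty [Pr [Base str]]] )]] → [Ty [Pr [Base b]]]]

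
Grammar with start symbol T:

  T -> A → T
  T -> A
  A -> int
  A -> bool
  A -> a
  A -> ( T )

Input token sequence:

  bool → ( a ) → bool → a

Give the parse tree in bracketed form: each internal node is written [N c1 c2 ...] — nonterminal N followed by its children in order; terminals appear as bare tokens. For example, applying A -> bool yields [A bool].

[T [A bool] → [T [A ( [T [A a]] )] → [T [A bool] → [T [A a]]]]]

T
A → T
bool → T
bool → A → T
bool → ( T ) → T
bool → ( A ) → T
bool → ( a ) → T
bool → ( a ) → A → T
bool → ( a ) → bool → T
bool → ( a ) → bool → A
bool → ( a ) → bool → a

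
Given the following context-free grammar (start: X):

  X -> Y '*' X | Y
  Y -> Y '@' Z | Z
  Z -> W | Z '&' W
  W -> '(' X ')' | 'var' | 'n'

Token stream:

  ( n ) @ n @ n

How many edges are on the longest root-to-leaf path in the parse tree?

[X [Y [Y [Y [Z [W ( [X [Y [Z [W n]]]] )]]] @ [Z [W n]]] @ [Z [W n]]]]

10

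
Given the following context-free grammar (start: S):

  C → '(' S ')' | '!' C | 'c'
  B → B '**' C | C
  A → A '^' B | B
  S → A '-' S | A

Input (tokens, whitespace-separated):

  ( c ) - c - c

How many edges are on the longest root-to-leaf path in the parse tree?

8

[S [A [B [C ( [S [A [B [C c]]]] )]]] - [S [A [B [C c]]] - [S [A [B [C c]]]]]]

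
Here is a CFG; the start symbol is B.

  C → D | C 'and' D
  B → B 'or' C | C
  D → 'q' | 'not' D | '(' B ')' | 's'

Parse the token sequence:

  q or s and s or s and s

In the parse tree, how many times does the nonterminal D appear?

[B [B [B [C [D q]]] or [C [C [D s]] and [D s]]] or [C [C [D s]] and [D s]]]

5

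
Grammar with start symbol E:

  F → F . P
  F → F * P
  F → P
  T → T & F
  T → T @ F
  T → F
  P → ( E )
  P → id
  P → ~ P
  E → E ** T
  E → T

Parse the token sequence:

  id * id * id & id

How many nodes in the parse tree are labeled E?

[E [T [T [F [F [F [P id]] * [P id]] * [P id]]] & [F [P id]]]]

1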